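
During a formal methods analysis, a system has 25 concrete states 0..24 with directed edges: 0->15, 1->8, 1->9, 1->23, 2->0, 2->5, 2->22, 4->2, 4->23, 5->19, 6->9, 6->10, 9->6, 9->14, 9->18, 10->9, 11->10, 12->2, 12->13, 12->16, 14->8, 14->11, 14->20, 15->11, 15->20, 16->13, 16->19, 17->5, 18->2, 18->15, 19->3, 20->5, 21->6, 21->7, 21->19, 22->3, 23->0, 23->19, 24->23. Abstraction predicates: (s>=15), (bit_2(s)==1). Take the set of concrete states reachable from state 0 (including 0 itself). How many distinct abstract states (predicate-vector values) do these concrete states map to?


BFS from 0:
Concrete reachable: {0, 2, 3, 5, 6, 8, 9, 10, 11, 14, 15, 18, 19, 20, 22}
Abstract via predicates (s>=15), (bit_2(s)==1):
  (0,0) <- {0, 2, 3, 8, 9, 10, 11}
  (0,1) <- {5, 6, 14}
  (1,0) <- {18, 19}
  (1,1) <- {15, 20, 22}
Distinct abstract states = 4

4


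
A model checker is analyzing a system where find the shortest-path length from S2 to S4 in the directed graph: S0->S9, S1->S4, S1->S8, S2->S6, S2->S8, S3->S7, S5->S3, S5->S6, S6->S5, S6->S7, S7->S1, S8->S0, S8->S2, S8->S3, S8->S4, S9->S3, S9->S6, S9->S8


BFS layer-by-layer from S2:
  dist 0: {S2}
  dist 1: {S6, S8}
  dist 2: {S0, S3, S4, S5, S7}
  -> S4 reached at distance 2
Shortest path length = 2

2


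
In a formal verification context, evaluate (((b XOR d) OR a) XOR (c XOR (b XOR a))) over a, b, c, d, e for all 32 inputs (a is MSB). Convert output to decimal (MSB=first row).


Formula: (((b XOR d) OR a) XOR (c XOR (b XOR a))) over a, b, c, d, e (32 rows)
Evaluate each row (bits = a,b,c,d,e, MSB first):
  row 0 [00000]: (((0 XOR 0) OR 0) XOR (0 XOR (0 XOR 0))) -> 0
  row 1 [00001]: (((0 XOR 0) OR 0) XOR (0 XOR (0 XOR 0))) -> 0
  row 2 [00010]: (((0 XOR 1) OR 0) XOR (0 XOR (0 XOR 0))) -> 1
  row 3 [00011]: (((0 XOR 1) OR 0) XOR (0 XOR (0 XOR 0))) -> 1
  row 4 [00100]: (((0 XOR 0) OR 0) XOR (1 XOR (0 XOR 0))) -> 1
  row 5 [00101]: (((0 XOR 0) OR 0) XOR (1 XOR (0 XOR 0))) -> 1
  row 6 [00110]: (((0 XOR 1) OR 0) XOR (1 XOR (0 XOR 0))) -> 0
  row 7 [00111]: (((0 XOR 1) OR 0) XOR (1 XOR (0 XOR 0))) -> 0
  row 8 [01000]: (((1 XOR 0) OR 0) XOR (0 XOR (1 XOR 0))) -> 0
  row 9 [01001]: (((1 XOR 0) OR 0) XOR (0 XOR (1 XOR 0))) -> 0
  row 10 [01010]: (((1 XOR 1) OR 0) XOR (0 XOR (1 XOR 0))) -> 1
  row 11 [01011]: (((1 XOR 1) OR 0) XOR (0 XOR (1 XOR 0))) -> 1
  row 12 [01100]: (((1 XOR 0) OR 0) XOR (1 XOR (1 XOR 0))) -> 1
  row 13 [01101]: (((1 XOR 0) OR 0) XOR (1 XOR (1 XOR 0))) -> 1
  row 14 [01110]: (((1 XOR 1) OR 0) XOR (1 XOR (1 XOR 0))) -> 0
  row 15 [01111]: (((1 XOR 1) OR 0) XOR (1 XOR (1 XOR 0))) -> 0
  row 16 [10000]: (((0 XOR 0) OR 1) XOR (0 XOR (0 XOR 1))) -> 0
  row 17 [10001]: (((0 XOR 0) OR 1) XOR (0 XOR (0 XOR 1))) -> 0
  row 18 [10010]: (((0 XOR 1) OR 1) XOR (0 XOR (0 XOR 1))) -> 0
  row 19 [10011]: (((0 XOR 1) OR 1) XOR (0 XOR (0 XOR 1))) -> 0
  row 20 [10100]: (((0 XOR 0) OR 1) XOR (1 XOR (0 XOR 1))) -> 1
  row 21 [10101]: (((0 XOR 0) OR 1) XOR (1 XOR (0 XOR 1))) -> 1
  row 22 [10110]: (((0 XOR 1) OR 1) XOR (1 XOR (0 XOR 1))) -> 1
  row 23 [10111]: (((0 XOR 1) OR 1) XOR (1 XOR (0 XOR 1))) -> 1
  row 24 [11000]: (((1 XOR 0) OR 1) XOR (0 XOR (1 XOR 1))) -> 1
  row 25 [11001]: (((1 XOR 0) OR 1) XOR (0 XOR (1 XOR 1))) -> 1
  row 26 [11010]: (((1 XOR 1) OR 1) XOR (0 XOR (1 XOR 1))) -> 1
  row 27 [11011]: (((1 XOR 1) OR 1) XOR (0 XOR (1 XOR 1))) -> 1
  row 28 [11100]: (((1 XOR 0) OR 1) XOR (1 XOR (1 XOR 1))) -> 0
  row 29 [11101]: (((1 XOR 0) OR 1) XOR (1 XOR (1 XOR 1))) -> 0
  row 30 [11110]: (((1 XOR 1) OR 1) XOR (1 XOR (1 XOR 1))) -> 0
  row 31 [11111]: (((1 XOR 1) OR 1) XOR (1 XOR (1 XOR 1))) -> 0
Full result column, 4 rows per line (a,b,c fixed per line; d,e runs 00..11 left to right):
  rows 0-3 [a,b,c=000]: 0011  = hex 3
  rows 4-7 [a,b,c=001]: 1100  = hex C
  rows 8-11 [a,b,c=010]: 0011  = hex 3
  rows 12-15 [a,b,c=011]: 1100  = hex C
  rows 16-19 [a,b,c=100]: 0000  = hex 0
  rows 20-23 [a,b,c=101]: 1111  = hex F
  rows 24-27 [a,b,c=110]: 1111  = hex F
  rows 28-31 [a,b,c=111]: 0000  = hex 0
Output column (row 0 .. row 31) = 00111100001111000000111111110000
Output column grouped in 4s = 0011 1100 0011 1100 0000 1111 1111 0000 = 0x3C3C0FF0
Convert to decimal digit by digit (value = value*16 + digit):
  3 -> 3
  3*16 + 12 (C) = 60
  60*16 + 3 = 963
  963*16 + 12 (C) = 15420
  15420*16 + 0 = 246720
  246720*16 + 15 (F) = 3947535
  3947535*16 + 15 (F) = 63160575
  63160575*16 + 0 = 1010569200
Decimal = 1010569200

1010569200


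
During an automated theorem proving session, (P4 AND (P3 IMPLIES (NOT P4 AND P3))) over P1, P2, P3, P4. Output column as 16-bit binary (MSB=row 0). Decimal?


Formula: (P4 AND (P3 IMPLIES (NOT P4 AND P3))) over P1, P2, P3, P4 (16 rows)
Evaluate each row (bits = P1,P2,P3,P4, MSB first):
  row 0 [0000]: (0 AND (0 IMPLIES (NOT 0 AND 0))) -> 0
  row 1 [0001]: (1 AND (0 IMPLIES (NOT 1 AND 0))) -> 1
  row 2 [0010]: (0 AND (1 IMPLIES (NOT 0 AND 1))) -> 0
  row 3 [0011]: (1 AND (1 IMPLIES (NOT 1 AND 1))) -> 0
  row 4 [0100]: (0 AND (0 IMPLIES (NOT 0 AND 0))) -> 0
  row 5 [0101]: (1 AND (0 IMPLIES (NOT 1 AND 0))) -> 1
  row 6 [0110]: (0 AND (1 IMPLIES (NOT 0 AND 1))) -> 0
  row 7 [0111]: (1 AND (1 IMPLIES (NOT 1 AND 1))) -> 0
  row 8 [1000]: (0 AND (0 IMPLIES (NOT 0 AND 0))) -> 0
  row 9 [1001]: (1 AND (0 IMPLIES (NOT 1 AND 0))) -> 1
  row 10 [1010]: (0 AND (1 IMPLIES (NOT 0 AND 1))) -> 0
  row 11 [1011]: (1 AND (1 IMPLIES (NOT 1 AND 1))) -> 0
  row 12 [1100]: (0 AND (0 IMPLIES (NOT 0 AND 0))) -> 0
  row 13 [1101]: (1 AND (0 IMPLIES (NOT 1 AND 0))) -> 1
  row 14 [1110]: (0 AND (1 IMPLIES (NOT 0 AND 1))) -> 0
  row 15 [1111]: (1 AND (1 IMPLIES (NOT 1 AND 1))) -> 0
Full result column, 4 rows per line (P1,P2 fixed per line; P3,P4 runs 00..11 left to right):
  rows 0-3 [P1,P2=00]: 0100  = hex 4
  rows 4-7 [P1,P2=01]: 0100  = hex 4
  rows 8-11 [P1,P2=10]: 0100  = hex 4
  rows 12-15 [P1,P2=11]: 0100  = hex 4
Output column (row 0 .. row 15) = 0100010001000100
Output column grouped in 4s = 0100 0100 0100 0100 = 0x4444
Convert to decimal digit by digit (value = value*16 + digit):
  4 -> 4
  4*16 + 4 = 68
  68*16 + 4 = 1092
  1092*16 + 4 = 17476
Decimal = 17476

17476


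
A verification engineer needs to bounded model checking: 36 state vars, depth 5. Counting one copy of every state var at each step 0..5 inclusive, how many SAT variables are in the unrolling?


BMC unrolls to depth k, creating one copy of each state var for steps 0..k.
Step count = 5 + 1 = 6 (steps 0 through 5)
Vars per step = 36
Total = 36 * 6 = 216

216


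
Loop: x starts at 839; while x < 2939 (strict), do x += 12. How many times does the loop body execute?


Step 1: x goes from 839 toward 2939 by 12; the body runs while x<2939, so iterations = ceil((bound-start)/step)
Step 2: Distance=2100
Step 3: ceil(2100/12)=175

175


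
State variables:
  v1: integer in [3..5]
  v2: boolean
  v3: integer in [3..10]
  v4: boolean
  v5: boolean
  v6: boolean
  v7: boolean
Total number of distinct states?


State space = product of domain sizes of all variables.
Domain sizes:
  v1 (integer in [3..5]): 3
  v2 (boolean): 2
  v3 (integer in [3..10]): 8
  v4 (boolean): 2
  v5 (boolean): 2
  v6 (boolean): 2
  v7 (boolean): 2
Product = 3 * 2 * 8 * 2 * 2 * 2 * 2 = 768

768


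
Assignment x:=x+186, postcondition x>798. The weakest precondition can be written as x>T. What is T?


Formula: wp(x:=E, P) = P[E/x] (substitute E for x in postcondition)
Step 1: Postcondition: x>798
Step 2: Substitute x+186 for x: x+186>798
Step 3: Solve for x: x > 798-186 = 612

612


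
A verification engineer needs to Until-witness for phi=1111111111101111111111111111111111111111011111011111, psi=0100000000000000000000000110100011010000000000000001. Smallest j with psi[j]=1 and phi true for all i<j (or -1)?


(phi U psi) at 0: need smallest j with psi[j]=1 and phi[i]=1 for all i in [0,j).
Scan from step 0:
  step 0: phi=1, psi=0 -> continue
  step 1: psi=1 and phi held for [0,1) -> witness found
Witness step = 1

1


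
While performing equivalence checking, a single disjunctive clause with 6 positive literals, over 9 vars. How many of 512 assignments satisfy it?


Step 1: Total=2^9=512
Step 2: Unsat when all 6 false: 2^3=8
Step 3: Sat=512-8=504

504


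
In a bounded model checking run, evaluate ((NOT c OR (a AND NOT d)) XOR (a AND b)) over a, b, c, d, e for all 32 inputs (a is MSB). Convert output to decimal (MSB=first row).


Formula: ((NOT c OR (a AND NOT d)) XOR (a AND b)) over a, b, c, d, e (32 rows)
Evaluate each row (bits = a,b,c,d,e, MSB first):
  row 0 [00000]: ((NOT 0 OR (0 AND NOT 0)) XOR (0 AND 0)) -> 1
  row 1 [00001]: ((NOT 0 OR (0 AND NOT 0)) XOR (0 AND 0)) -> 1
  row 2 [00010]: ((NOT 0 OR (0 AND NOT 1)) XOR (0 AND 0)) -> 1
  row 3 [00011]: ((NOT 0 OR (0 AND NOT 1)) XOR (0 AND 0)) -> 1
  row 4 [00100]: ((NOT 1 OR (0 AND NOT 0)) XOR (0 AND 0)) -> 0
  row 5 [00101]: ((NOT 1 OR (0 AND NOT 0)) XOR (0 AND 0)) -> 0
  row 6 [00110]: ((NOT 1 OR (0 AND NOT 1)) XOR (0 AND 0)) -> 0
  row 7 [00111]: ((NOT 1 OR (0 AND NOT 1)) XOR (0 AND 0)) -> 0
  row 8 [01000]: ((NOT 0 OR (0 AND NOT 0)) XOR (0 AND 1)) -> 1
  row 9 [01001]: ((NOT 0 OR (0 AND NOT 0)) XOR (0 AND 1)) -> 1
  row 10 [01010]: ((NOT 0 OR (0 AND NOT 1)) XOR (0 AND 1)) -> 1
  row 11 [01011]: ((NOT 0 OR (0 AND NOT 1)) XOR (0 AND 1)) -> 1
  row 12 [01100]: ((NOT 1 OR (0 AND NOT 0)) XOR (0 AND 1)) -> 0
  row 13 [01101]: ((NOT 1 OR (0 AND NOT 0)) XOR (0 AND 1)) -> 0
  row 14 [01110]: ((NOT 1 OR (0 AND NOT 1)) XOR (0 AND 1)) -> 0
  row 15 [01111]: ((NOT 1 OR (0 AND NOT 1)) XOR (0 AND 1)) -> 0
  row 16 [10000]: ((NOT 0 OR (1 AND NOT 0)) XOR (1 AND 0)) -> 1
  row 17 [10001]: ((NOT 0 OR (1 AND NOT 0)) XOR (1 AND 0)) -> 1
  row 18 [10010]: ((NOT 0 OR (1 AND NOT 1)) XOR (1 AND 0)) -> 1
  row 19 [10011]: ((NOT 0 OR (1 AND NOT 1)) XOR (1 AND 0)) -> 1
  row 20 [10100]: ((NOT 1 OR (1 AND NOT 0)) XOR (1 AND 0)) -> 1
  row 21 [10101]: ((NOT 1 OR (1 AND NOT 0)) XOR (1 AND 0)) -> 1
  row 22 [10110]: ((NOT 1 OR (1 AND NOT 1)) XOR (1 AND 0)) -> 0
  row 23 [10111]: ((NOT 1 OR (1 AND NOT 1)) XOR (1 AND 0)) -> 0
  row 24 [11000]: ((NOT 0 OR (1 AND NOT 0)) XOR (1 AND 1)) -> 0
  row 25 [11001]: ((NOT 0 OR (1 AND NOT 0)) XOR (1 AND 1)) -> 0
  row 26 [11010]: ((NOT 0 OR (1 AND NOT 1)) XOR (1 AND 1)) -> 0
  row 27 [11011]: ((NOT 0 OR (1 AND NOT 1)) XOR (1 AND 1)) -> 0
  row 28 [11100]: ((NOT 1 OR (1 AND NOT 0)) XOR (1 AND 1)) -> 0
  row 29 [11101]: ((NOT 1 OR (1 AND NOT 0)) XOR (1 AND 1)) -> 0
  row 30 [11110]: ((NOT 1 OR (1 AND NOT 1)) XOR (1 AND 1)) -> 1
  row 31 [11111]: ((NOT 1 OR (1 AND NOT 1)) XOR (1 AND 1)) -> 1
Full result column, 4 rows per line (a,b,c fixed per line; d,e runs 00..11 left to right):
  rows 0-3 [a,b,c=000]: 1111  = hex F
  rows 4-7 [a,b,c=001]: 0000  = hex 0
  rows 8-11 [a,b,c=010]: 1111  = hex F
  rows 12-15 [a,b,c=011]: 0000  = hex 0
  rows 16-19 [a,b,c=100]: 1111  = hex F
  rows 20-23 [a,b,c=101]: 1100  = hex C
  rows 24-27 [a,b,c=110]: 0000  = hex 0
  rows 28-31 [a,b,c=111]: 0011  = hex 3
Output column (row 0 .. row 31) = 11110000111100001111110000000011
Output column grouped in 4s = 1111 0000 1111 0000 1111 1100 0000 0011 = 0xF0F0FC03
Convert to decimal digit by digit (value = value*16 + digit):
  F -> 15
  15*16 + 0 = 240
  240*16 + 15 (F) = 3855
  3855*16 + 0 = 61680
  61680*16 + 15 (F) = 986895
  986895*16 + 12 (C) = 15790332
  15790332*16 + 0 = 252645312
  252645312*16 + 3 = 4042324995
Decimal = 4042324995

4042324995


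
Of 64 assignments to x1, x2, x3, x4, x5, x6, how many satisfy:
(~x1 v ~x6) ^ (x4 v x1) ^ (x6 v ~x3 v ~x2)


CNF with 3 clauses over 6 vars (64 assignments).
An assignment satisfies CNF iff every clause has >=1 true literal.
Check each row (bits = x1,x2,x3,x4,x5,x6; clause T/F shown):
  row 0 [000000]: clauses=TFT -> 0
  row 1 [000001]: clauses=TFT -> 0
  row 2 [000010]: clauses=TFT -> 0
  row 3 [000011]: clauses=TFT -> 0
  row 4 [000100]: clauses=TTT -> 1
  (every remaining row is evaluated the same way; all 64 results are listed next)
Full result column, 8 rows per line (x1,x2,x3 fixed per line; x4,x5,x6 runs 000..111 left to right):
  rows 0-7 [x1,x2,x3=000]: 00001111  (ones: 4)
  rows 8-15 [x1,x2,x3=001]: 00001111  (ones: 4)
  rows 16-23 [x1,x2,x3=010]: 00001111  (ones: 4)
  rows 24-31 [x1,x2,x3=011]: 00000101  (ones: 2)
  rows 32-39 [x1,x2,x3=100]: 10101010  (ones: 4)
  rows 40-47 [x1,x2,x3=101]: 10101010  (ones: 4)
  rows 48-55 [x1,x2,x3=110]: 10101010  (ones: 4)
  rows 56-63 [x1,x2,x3=111]: 00000000  (ones: 0)
Satisfying assignments = 4+4+4+2+4+4+4+0 = 26

26


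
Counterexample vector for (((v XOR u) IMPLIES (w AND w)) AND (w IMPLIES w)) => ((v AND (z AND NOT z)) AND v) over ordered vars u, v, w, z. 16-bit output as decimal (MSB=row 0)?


F1 = (((v XOR u) IMPLIES (w AND w)) AND (w IMPLIES w))
F2 = ((v AND (z AND NOT z)) AND v)
Counterexample to F1=>F2 is where F1=1 and F2=0.
Evaluate each row (bits = u,v,w,z, MSB first):
  row 0 [0000]: F1=1 F2=0 -> F1&~F2 -> 1
  row 1 [0001]: F1=1 F2=0 -> F1&~F2 -> 1
  row 2 [0010]: F1=1 F2=0 -> F1&~F2 -> 1
  row 3 [0011]: F1=1 F2=0 -> F1&~F2 -> 1
  row 4 [0100]: F1=0 F2=0 -> F1&~F2 -> 0
  row 5 [0101]: F1=0 F2=0 -> F1&~F2 -> 0
  row 6 [0110]: F1=1 F2=0 -> F1&~F2 -> 1
  row 7 [0111]: F1=1 F2=0 -> F1&~F2 -> 1
  row 8 [1000]: F1=0 F2=0 -> F1&~F2 -> 0
  row 9 [1001]: F1=0 F2=0 -> F1&~F2 -> 0
  row 10 [1010]: F1=1 F2=0 -> F1&~F2 -> 1
  row 11 [1011]: F1=1 F2=0 -> F1&~F2 -> 1
  row 12 [1100]: F1=1 F2=0 -> F1&~F2 -> 1
  row 13 [1101]: F1=1 F2=0 -> F1&~F2 -> 1
  row 14 [1110]: F1=1 F2=0 -> F1&~F2 -> 1
  row 15 [1111]: F1=1 F2=0 -> F1&~F2 -> 1
Full result column, 4 rows per line (u,v fixed per line; w,z runs 00..11 left to right):
  rows 0-3 [u,v=00]: 1111  = hex F
  rows 4-7 [u,v=01]: 0011  = hex 3
  rows 8-11 [u,v=10]: 0011  = hex 3
  rows 12-15 [u,v=11]: 1111  = hex F
Counterexample vector (row 0 .. row 15) = 1111001100111111
Output column grouped in 4s = 1111 0011 0011 1111 = 0xF33F
Convert to decimal digit by digit (value = value*16 + digit):
  F -> 15
  15*16 + 3 = 243
  243*16 + 3 = 3891
  3891*16 + 15 (F) = 62271
Decimal = 62271

62271


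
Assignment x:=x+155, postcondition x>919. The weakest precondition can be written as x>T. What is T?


Formula: wp(x:=E, P) = P[E/x] (substitute E for x in postcondition)
Step 1: Postcondition: x>919
Step 2: Substitute x+155 for x: x+155>919
Step 3: Solve for x: x > 919-155 = 764

764


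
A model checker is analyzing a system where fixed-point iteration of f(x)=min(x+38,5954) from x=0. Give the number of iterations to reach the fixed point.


Step 1: x=0, cap=5954, increment=38
Step 2: x grows by 38 each step until capped at 5954; fixed point is x=5954
Step 3: iterations = ceil(5954/38) = 157

157


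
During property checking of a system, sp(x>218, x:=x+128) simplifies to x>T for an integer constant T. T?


Formula: sp(P, x:=E) = exists old_x. (x = E[old_x/x]) AND P[old_x/x] (old_x is the value of x before the assignment; eliminate old_x by solving x = E[old_x/x] for old_x)
Step 1: Precondition P: x>218, i.e. old_x > 218
Step 2: Assignment gives x = old_x + 128, so old_x = x - 128
Step 3: Substitute into P: x - 128 > 218
Step 4: Simplify: x > 218+128 = 346

346


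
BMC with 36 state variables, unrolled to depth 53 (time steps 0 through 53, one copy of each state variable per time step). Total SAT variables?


BMC unrolls to depth k, creating one copy of each state var for steps 0..k.
Step count = 53 + 1 = 54 (steps 0 through 53)
Vars per step = 36
Total = 36 * 54 = 1944

1944


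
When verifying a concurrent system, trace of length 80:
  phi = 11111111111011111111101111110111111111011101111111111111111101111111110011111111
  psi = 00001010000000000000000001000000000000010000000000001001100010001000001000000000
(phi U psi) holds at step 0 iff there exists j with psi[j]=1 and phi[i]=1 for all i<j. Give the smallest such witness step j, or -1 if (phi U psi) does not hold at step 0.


(phi U psi) at 0: need smallest j with psi[j]=1 and phi[i]=1 for all i in [0,j).
Scan from step 0:
  step 0: phi=1, psi=0 -> continue
  step 1: phi=1, psi=0 -> continue
  step 2: phi=1, psi=0 -> continue
  step 3: phi=1, psi=0 -> continue
  step 4: psi=1 and phi held for [0,4) -> witness found
Witness step = 4

4


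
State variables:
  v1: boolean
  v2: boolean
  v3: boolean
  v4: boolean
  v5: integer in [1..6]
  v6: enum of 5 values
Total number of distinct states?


State space = product of domain sizes of all variables.
Domain sizes:
  v1 (boolean): 2
  v2 (boolean): 2
  v3 (boolean): 2
  v4 (boolean): 2
  v5 (integer in [1..6]): 6
  v6 (enum of 5 values): 5
Product = 2 * 2 * 2 * 2 * 6 * 5 = 480

480


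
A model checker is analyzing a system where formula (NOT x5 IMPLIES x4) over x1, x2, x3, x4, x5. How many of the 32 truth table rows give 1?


Formula: (NOT x5 IMPLIES x4) over 5 vars (32 rows)
Evaluate each row (x1, x2, x3, x4, x5 as bits, MSB first):
  row 0 [00000]: (NOT 0 IMPLIES 0) -> 0
  row 1 [00001]: (NOT 1 IMPLIES 0) -> 1
  row 2 [00010]: (NOT 0 IMPLIES 1) -> 1
  row 3 [00011]: (NOT 1 IMPLIES 1) -> 1
  row 4 [00100]: (NOT 0 IMPLIES 0) -> 0
  row 5 [00101]: (NOT 1 IMPLIES 0) -> 1
  row 6 [00110]: (NOT 0 IMPLIES 1) -> 1
  row 7 [00111]: (NOT 1 IMPLIES 1) -> 1
  row 8 [01000]: (NOT 0 IMPLIES 0) -> 0
  row 9 [01001]: (NOT 1 IMPLIES 0) -> 1
  row 10 [01010]: (NOT 0 IMPLIES 1) -> 1
  row 11 [01011]: (NOT 1 IMPLIES 1) -> 1
  row 12 [01100]: (NOT 0 IMPLIES 0) -> 0
  row 13 [01101]: (NOT 1 IMPLIES 0) -> 1
  row 14 [01110]: (NOT 0 IMPLIES 1) -> 1
  row 15 [01111]: (NOT 1 IMPLIES 1) -> 1
  row 16 [10000]: (NOT 0 IMPLIES 0) -> 0
  row 17 [10001]: (NOT 1 IMPLIES 0) -> 1
  row 18 [10010]: (NOT 0 IMPLIES 1) -> 1
  row 19 [10011]: (NOT 1 IMPLIES 1) -> 1
  row 20 [10100]: (NOT 0 IMPLIES 0) -> 0
  row 21 [10101]: (NOT 1 IMPLIES 0) -> 1
  row 22 [10110]: (NOT 0 IMPLIES 1) -> 1
  row 23 [10111]: (NOT 1 IMPLIES 1) -> 1
  row 24 [11000]: (NOT 0 IMPLIES 0) -> 0
  row 25 [11001]: (NOT 1 IMPLIES 0) -> 1
  row 26 [11010]: (NOT 0 IMPLIES 1) -> 1
  row 27 [11011]: (NOT 1 IMPLIES 1) -> 1
  row 28 [11100]: (NOT 0 IMPLIES 0) -> 0
  row 29 [11101]: (NOT 1 IMPLIES 0) -> 1
  row 30 [11110]: (NOT 0 IMPLIES 1) -> 1
  row 31 [11111]: (NOT 1 IMPLIES 1) -> 1
Full result column, 8 rows per line (x1,x2 fixed per line; x3,x4,x5 runs 000..111 left to right):
  rows 0-7 [x1,x2=00]: 01110111  (ones: 6)
  rows 8-15 [x1,x2=01]: 01110111  (ones: 6)
  rows 16-23 [x1,x2=10]: 01110111  (ones: 6)
  rows 24-31 [x1,x2=11]: 01110111  (ones: 6)
Count of 1-rows = 6+6+6+6 = 24

24


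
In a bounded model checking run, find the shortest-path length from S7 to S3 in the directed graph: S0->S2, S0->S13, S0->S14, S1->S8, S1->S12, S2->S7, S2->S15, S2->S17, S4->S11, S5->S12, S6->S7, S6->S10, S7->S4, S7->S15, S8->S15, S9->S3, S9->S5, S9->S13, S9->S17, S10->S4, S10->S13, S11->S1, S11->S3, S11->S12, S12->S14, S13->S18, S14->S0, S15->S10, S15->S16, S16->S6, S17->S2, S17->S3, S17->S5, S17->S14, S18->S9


BFS layer-by-layer from S7:
  dist 0: {S7}
  dist 1: {S4, S15}
  dist 2: {S10, S11, S16}
  dist 3: {S1, S3, S6, S12, S13}
  -> S3 reached at distance 3
Shortest path length = 3

3


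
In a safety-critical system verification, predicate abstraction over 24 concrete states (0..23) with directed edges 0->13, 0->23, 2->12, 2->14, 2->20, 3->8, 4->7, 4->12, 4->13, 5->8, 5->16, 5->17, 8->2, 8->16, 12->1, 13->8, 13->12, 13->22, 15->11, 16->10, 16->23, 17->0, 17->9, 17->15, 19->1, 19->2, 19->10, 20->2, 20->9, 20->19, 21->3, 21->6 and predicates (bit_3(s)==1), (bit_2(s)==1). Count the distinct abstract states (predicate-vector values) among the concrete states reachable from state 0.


BFS from 0:
Concrete reachable: {0, 1, 2, 8, 9, 10, 12, 13, 14, 16, 19, 20, 22, 23}
Abstract via predicates (bit_3(s)==1), (bit_2(s)==1):
  (0,0) <- {0, 1, 2, 16, 19}
  (0,1) <- {20, 22, 23}
  (1,0) <- {8, 9, 10}
  (1,1) <- {12, 13, 14}
Distinct abstract states = 4

4


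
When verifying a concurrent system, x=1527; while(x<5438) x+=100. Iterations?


Step 1: x goes from 1527 toward 5438 by 100; the body runs while x<5438, so iterations = ceil((bound-start)/step)
Step 2: Distance=3911
Step 3: ceil(3911/100)=40

40


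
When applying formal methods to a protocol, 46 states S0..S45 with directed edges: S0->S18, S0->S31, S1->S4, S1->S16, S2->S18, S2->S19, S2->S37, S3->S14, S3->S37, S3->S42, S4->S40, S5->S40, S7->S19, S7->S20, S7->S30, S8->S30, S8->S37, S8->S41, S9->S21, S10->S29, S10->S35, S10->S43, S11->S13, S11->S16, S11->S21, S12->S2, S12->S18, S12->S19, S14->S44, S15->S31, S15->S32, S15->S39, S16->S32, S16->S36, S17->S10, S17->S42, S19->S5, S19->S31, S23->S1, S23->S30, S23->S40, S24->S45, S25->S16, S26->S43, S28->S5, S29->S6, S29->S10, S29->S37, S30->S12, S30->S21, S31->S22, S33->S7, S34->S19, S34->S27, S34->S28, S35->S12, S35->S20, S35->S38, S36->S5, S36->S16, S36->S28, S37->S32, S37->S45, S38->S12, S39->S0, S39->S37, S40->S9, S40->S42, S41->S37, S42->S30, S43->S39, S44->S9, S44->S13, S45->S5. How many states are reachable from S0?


BFS from S0:
  layer 0: {S0}
  layer 1: {S18, S31}
  layer 2: {S22}
Reachable set: {S0, S18, S22, S31}
Count = 4

4


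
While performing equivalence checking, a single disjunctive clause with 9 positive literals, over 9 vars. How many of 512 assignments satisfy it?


Step 1: Total=2^9=512
Step 2: Unsat when all 9 false: 2^0=1
Step 3: Sat=512-1=511

511


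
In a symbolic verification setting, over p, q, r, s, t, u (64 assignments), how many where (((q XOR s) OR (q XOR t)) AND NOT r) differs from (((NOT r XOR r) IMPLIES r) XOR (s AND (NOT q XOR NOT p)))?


F1 = (((q XOR s) OR (q XOR t)) AND NOT r)
F2 = (((NOT r XOR r) IMPLIES r) XOR (s AND (NOT q XOR NOT p)))
Evaluate both on each of 64 rows (bits = p,q,r,s,t,u):
  row 0 [000000]: F1=0 F2=0 -> 0
  row 1 [000001]: F1=0 F2=0 -> 0
  row 2 [000010]: F1=1 F2=0 (differ) -> 1
  row 3 [000011]: F1=1 F2=0 (differ) -> 1
  row 4 [000100]: F1=1 F2=0 (differ) -> 1
  (every remaining row is evaluated the same way; all 64 results are listed next)
Full result column, 8 rows per line (p,q,r fixed per line; s,t,u runs 000..111 left to right):
  rows 0-7 [p,q,r=000]: 00111111  (ones: 6)
  rows 8-15 [p,q,r=001]: 11111111  (ones: 8)
  rows 16-23 [p,q,r=010]: 11110011  (ones: 6)
  rows 24-31 [p,q,r=011]: 11110000  (ones: 4)
  rows 32-39 [p,q,r=100]: 00110000  (ones: 2)
  rows 40-47 [p,q,r=101]: 11110000  (ones: 4)
  rows 48-55 [p,q,r=110]: 11111100  (ones: 6)
  rows 56-63 [p,q,r=111]: 11111111  (ones: 8)
Disagreements = 6+8+6+4+2+4+6+8 = 44

44


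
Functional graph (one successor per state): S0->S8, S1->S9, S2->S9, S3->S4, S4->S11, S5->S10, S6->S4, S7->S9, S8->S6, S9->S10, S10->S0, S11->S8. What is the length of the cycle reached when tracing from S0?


Trace from S0 until a state repeats:
  S0 -> S8 -> S6 -> S4 -> S11 -> S8
S8 first seen at step 1, revisited at step 5.
Cycle length = 5 - 1 = 4

4


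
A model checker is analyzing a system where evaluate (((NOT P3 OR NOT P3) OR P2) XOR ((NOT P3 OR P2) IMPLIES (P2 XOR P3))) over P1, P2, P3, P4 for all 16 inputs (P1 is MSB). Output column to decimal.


Formula: (((NOT P3 OR NOT P3) OR P2) XOR ((NOT P3 OR P2) IMPLIES (P2 XOR P3))) over P1, P2, P3, P4 (16 rows)
Evaluate each row (bits = P1,P2,P3,P4, MSB first):
  row 0 [0000]: (((NOT 0 OR NOT 0) OR 0) XOR ((NOT 0 OR 0) IMPLIES (0 XOR 0))) -> 1
  row 1 [0001]: (((NOT 0 OR NOT 0) OR 0) XOR ((NOT 0 OR 0) IMPLIES (0 XOR 0))) -> 1
  row 2 [0010]: (((NOT 1 OR NOT 1) OR 0) XOR ((NOT 1 OR 0) IMPLIES (0 XOR 1))) -> 1
  row 3 [0011]: (((NOT 1 OR NOT 1) OR 0) XOR ((NOT 1 OR 0) IMPLIES (0 XOR 1))) -> 1
  row 4 [0100]: (((NOT 0 OR NOT 0) OR 1) XOR ((NOT 0 OR 1) IMPLIES (1 XOR 0))) -> 0
  row 5 [0101]: (((NOT 0 OR NOT 0) OR 1) XOR ((NOT 0 OR 1) IMPLIES (1 XOR 0))) -> 0
  row 6 [0110]: (((NOT 1 OR NOT 1) OR 1) XOR ((NOT 1 OR 1) IMPLIES (1 XOR 1))) -> 1
  row 7 [0111]: (((NOT 1 OR NOT 1) OR 1) XOR ((NOT 1 OR 1) IMPLIES (1 XOR 1))) -> 1
  row 8 [1000]: (((NOT 0 OR NOT 0) OR 0) XOR ((NOT 0 OR 0) IMPLIES (0 XOR 0))) -> 1
  row 9 [1001]: (((NOT 0 OR NOT 0) OR 0) XOR ((NOT 0 OR 0) IMPLIES (0 XOR 0))) -> 1
  row 10 [1010]: (((NOT 1 OR NOT 1) OR 0) XOR ((NOT 1 OR 0) IMPLIES (0 XOR 1))) -> 1
  row 11 [1011]: (((NOT 1 OR NOT 1) OR 0) XOR ((NOT 1 OR 0) IMPLIES (0 XOR 1))) -> 1
  row 12 [1100]: (((NOT 0 OR NOT 0) OR 1) XOR ((NOT 0 OR 1) IMPLIES (1 XOR 0))) -> 0
  row 13 [1101]: (((NOT 0 OR NOT 0) OR 1) XOR ((NOT 0 OR 1) IMPLIES (1 XOR 0))) -> 0
  row 14 [1110]: (((NOT 1 OR NOT 1) OR 1) XOR ((NOT 1 OR 1) IMPLIES (1 XOR 1))) -> 1
  row 15 [1111]: (((NOT 1 OR NOT 1) OR 1) XOR ((NOT 1 OR 1) IMPLIES (1 XOR 1))) -> 1
Full result column, 4 rows per line (P1,P2 fixed per line; P3,P4 runs 00..11 left to right):
  rows 0-3 [P1,P2=00]: 1111  = hex F
  rows 4-7 [P1,P2=01]: 0011  = hex 3
  rows 8-11 [P1,P2=10]: 1111  = hex F
  rows 12-15 [P1,P2=11]: 0011  = hex 3
Output column (row 0 .. row 15) = 1111001111110011
Output column grouped in 4s = 1111 0011 1111 0011 = 0xF3F3
Convert to decimal digit by digit (value = value*16 + digit):
  F -> 15
  15*16 + 3 = 243
  243*16 + 15 (F) = 3903
  3903*16 + 3 = 62451
Decimal = 62451

62451


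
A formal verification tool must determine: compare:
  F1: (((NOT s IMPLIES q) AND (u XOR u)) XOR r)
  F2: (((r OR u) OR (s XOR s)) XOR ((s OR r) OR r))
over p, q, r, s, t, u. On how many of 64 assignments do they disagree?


F1 = (((NOT s IMPLIES q) AND (u XOR u)) XOR r)
F2 = (((r OR u) OR (s XOR s)) XOR ((s OR r) OR r))
Evaluate both on each of 64 rows (bits = p,q,r,s,t,u):
  row 0 [000000]: F1=0 F2=0 -> 0
  row 1 [000001]: F1=0 F2=1 (differ) -> 1
  row 2 [000010]: F1=0 F2=0 -> 0
  row 3 [000011]: F1=0 F2=1 (differ) -> 1
  row 4 [000100]: F1=0 F2=1 (differ) -> 1
  (every remaining row is evaluated the same way; all 64 results are listed next)
Full result column, 8 rows per line (p,q,r fixed per line; s,t,u runs 000..111 left to right):
  rows 0-7 [p,q,r=000]: 01011010  (ones: 4)
  rows 8-15 [p,q,r=001]: 11111111  (ones: 8)
  rows 16-23 [p,q,r=010]: 01011010  (ones: 4)
  rows 24-31 [p,q,r=011]: 11111111  (ones: 8)
  rows 32-39 [p,q,r=100]: 01011010  (ones: 4)
  rows 40-47 [p,q,r=101]: 11111111  (ones: 8)
  rows 48-55 [p,q,r=110]: 01011010  (ones: 4)
  rows 56-63 [p,q,r=111]: 11111111  (ones: 8)
Disagreements = 4+8+4+8+4+8+4+8 = 48

48


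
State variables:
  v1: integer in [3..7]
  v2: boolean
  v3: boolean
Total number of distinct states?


State space = product of domain sizes of all variables.
Domain sizes:
  v1 (integer in [3..7]): 5
  v2 (boolean): 2
  v3 (boolean): 2
Product = 5 * 2 * 2 = 20

20


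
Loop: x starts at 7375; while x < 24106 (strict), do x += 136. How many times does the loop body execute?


Step 1: x goes from 7375 toward 24106 by 136; the body runs while x<24106, so iterations = ceil((bound-start)/step)
Step 2: Distance=16731
Step 3: ceil(16731/136)=124

124


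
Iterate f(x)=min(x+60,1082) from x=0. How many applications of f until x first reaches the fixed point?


Step 1: x=0, cap=1082, increment=60
Step 2: x grows by 60 each step until capped at 1082; fixed point is x=1082
Step 3: iterations = ceil(1082/60) = 19

19


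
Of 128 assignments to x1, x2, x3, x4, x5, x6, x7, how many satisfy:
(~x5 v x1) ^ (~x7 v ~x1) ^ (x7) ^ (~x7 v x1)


CNF with 4 clauses over 7 vars (128 assignments).
An assignment satisfies CNF iff every clause has >=1 true literal.
Check each row (bits = x1,x2,x3,x4,x5,x6,x7; clause T/F shown):
  row 0 [0000000]: clauses=TTFT -> 0
  row 1 [0000001]: clauses=TTTF -> 0
  row 2 [0000010]: clauses=TTFT -> 0
  row 3 [0000011]: clauses=TTTF -> 0
  row 4 [0000100]: clauses=FTFT -> 0
  (every remaining row is evaluated the same way; all 128 results are listed next)
Full result column, 8 rows per line (x1,x2,x3,x4 fixed per line; x5,x6,x7 runs 000..111 left to right):
  rows 0-7 [x1,x2,x3,x4=0000]: 00000000  (ones: 0)
  rows 8-15 [x1,x2,x3,x4=0001]: 00000000  (ones: 0)
  rows 16-23 [x1,x2,x3,x4=0010]: 00000000  (ones: 0)
  rows 24-31 [x1,x2,x3,x4=0011]: 00000000  (ones: 0)
  rows 32-39 [x1,x2,x3,x4=0100]: 00000000  (ones: 0)
  rows 40-47 [x1,x2,x3,x4=0101]: 00000000  (ones: 0)
  rows 48-55 [x1,x2,x3,x4=0110]: 00000000  (ones: 0)
  rows 56-63 [x1,x2,x3,x4=0111]: 00000000  (ones: 0)
  rows 64-71 [x1,x2,x3,x4=1000]: 00000000  (ones: 0)
  rows 72-79 [x1,x2,x3,x4=1001]: 00000000  (ones: 0)
  rows 80-87 [x1,x2,x3,x4=1010]: 00000000  (ones: 0)
  rows 88-95 [x1,x2,x3,x4=1011]: 00000000  (ones: 0)
  rows 96-103 [x1,x2,x3,x4=1100]: 00000000  (ones: 0)
  rows 104-111 [x1,x2,x3,x4=1101]: 00000000  (ones: 0)
  rows 112-119 [x1,x2,x3,x4=1110]: 00000000  (ones: 0)
  rows 120-127 [x1,x2,x3,x4=1111]: 00000000  (ones: 0)
Satisfying assignments = 0+0+0+0+0+0+0+0+0+0+0+0+0+0+0+0 = 0

0


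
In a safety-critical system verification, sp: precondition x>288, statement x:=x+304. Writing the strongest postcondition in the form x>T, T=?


Formula: sp(P, x:=E) = exists old_x. (x = E[old_x/x]) AND P[old_x/x] (old_x is the value of x before the assignment; eliminate old_x by solving x = E[old_x/x] for old_x)
Step 1: Precondition P: x>288, i.e. old_x > 288
Step 2: Assignment gives x = old_x + 304, so old_x = x - 304
Step 3: Substitute into P: x - 304 > 288
Step 4: Simplify: x > 288+304 = 592

592


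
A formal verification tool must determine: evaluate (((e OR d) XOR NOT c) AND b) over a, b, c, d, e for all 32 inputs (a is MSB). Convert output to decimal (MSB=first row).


Formula: (((e OR d) XOR NOT c) AND b) over a, b, c, d, e (32 rows)
Evaluate each row (bits = a,b,c,d,e, MSB first):
  row 0 [00000]: (((0 OR 0) XOR NOT 0) AND 0) -> 0
  row 1 [00001]: (((1 OR 0) XOR NOT 0) AND 0) -> 0
  row 2 [00010]: (((0 OR 1) XOR NOT 0) AND 0) -> 0
  row 3 [00011]: (((1 OR 1) XOR NOT 0) AND 0) -> 0
  row 4 [00100]: (((0 OR 0) XOR NOT 1) AND 0) -> 0
  row 5 [00101]: (((1 OR 0) XOR NOT 1) AND 0) -> 0
  row 6 [00110]: (((0 OR 1) XOR NOT 1) AND 0) -> 0
  row 7 [00111]: (((1 OR 1) XOR NOT 1) AND 0) -> 0
  row 8 [01000]: (((0 OR 0) XOR NOT 0) AND 1) -> 1
  row 9 [01001]: (((1 OR 0) XOR NOT 0) AND 1) -> 0
  row 10 [01010]: (((0 OR 1) XOR NOT 0) AND 1) -> 0
  row 11 [01011]: (((1 OR 1) XOR NOT 0) AND 1) -> 0
  row 12 [01100]: (((0 OR 0) XOR NOT 1) AND 1) -> 0
  row 13 [01101]: (((1 OR 0) XOR NOT 1) AND 1) -> 1
  row 14 [01110]: (((0 OR 1) XOR NOT 1) AND 1) -> 1
  row 15 [01111]: (((1 OR 1) XOR NOT 1) AND 1) -> 1
  row 16 [10000]: (((0 OR 0) XOR NOT 0) AND 0) -> 0
  row 17 [10001]: (((1 OR 0) XOR NOT 0) AND 0) -> 0
  row 18 [10010]: (((0 OR 1) XOR NOT 0) AND 0) -> 0
  row 19 [10011]: (((1 OR 1) XOR NOT 0) AND 0) -> 0
  row 20 [10100]: (((0 OR 0) XOR NOT 1) AND 0) -> 0
  row 21 [10101]: (((1 OR 0) XOR NOT 1) AND 0) -> 0
  row 22 [10110]: (((0 OR 1) XOR NOT 1) AND 0) -> 0
  row 23 [10111]: (((1 OR 1) XOR NOT 1) AND 0) -> 0
  row 24 [11000]: (((0 OR 0) XOR NOT 0) AND 1) -> 1
  row 25 [11001]: (((1 OR 0) XOR NOT 0) AND 1) -> 0
  row 26 [11010]: (((0 OR 1) XOR NOT 0) AND 1) -> 0
  row 27 [11011]: (((1 OR 1) XOR NOT 0) AND 1) -> 0
  row 28 [11100]: (((0 OR 0) XOR NOT 1) AND 1) -> 0
  row 29 [11101]: (((1 OR 0) XOR NOT 1) AND 1) -> 1
  row 30 [11110]: (((0 OR 1) XOR NOT 1) AND 1) -> 1
  row 31 [11111]: (((1 OR 1) XOR NOT 1) AND 1) -> 1
Full result column, 4 rows per line (a,b,c fixed per line; d,e runs 00..11 left to right):
  rows 0-3 [a,b,c=000]: 0000  = hex 0
  rows 4-7 [a,b,c=001]: 0000  = hex 0
  rows 8-11 [a,b,c=010]: 1000  = hex 8
  rows 12-15 [a,b,c=011]: 0111  = hex 7
  rows 16-19 [a,b,c=100]: 0000  = hex 0
  rows 20-23 [a,b,c=101]: 0000  = hex 0
  rows 24-27 [a,b,c=110]: 1000  = hex 8
  rows 28-31 [a,b,c=111]: 0111  = hex 7
Output column (row 0 .. row 31) = 00000000100001110000000010000111
Output column grouped in 4s = 0000 0000 1000 0111 0000 0000 1000 0111 = 0x00870087
Convert to decimal digit by digit (value = value*16 + digit):
  0 -> 0
  0*16 + 0 = 0
  0*16 + 8 = 8
  8*16 + 7 = 135
  135*16 + 0 = 2160
  2160*16 + 0 = 34560
  34560*16 + 8 = 552968
  552968*16 + 7 = 8847495
Decimal = 8847495

8847495


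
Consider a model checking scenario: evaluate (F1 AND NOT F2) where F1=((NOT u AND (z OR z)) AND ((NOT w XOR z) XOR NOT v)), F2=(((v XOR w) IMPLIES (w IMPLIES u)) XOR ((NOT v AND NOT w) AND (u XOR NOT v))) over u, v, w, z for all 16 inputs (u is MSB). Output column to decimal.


F1 = ((NOT u AND (z OR z)) AND ((NOT w XOR z) XOR NOT v))
F2 = (((v XOR w) IMPLIES (w IMPLIES u)) XOR ((NOT v AND NOT w) AND (u XOR NOT v)))
Counterexample to F1=>F2 is where F1=1 and F2=0.
Evaluate each row (bits = u,v,w,z, MSB first):
  row 0 [0000]: F1=0 F2=0 -> F1&~F2 -> 0
  row 1 [0001]: F1=1 F2=0 -> F1&~F2 -> 1
  row 2 [0010]: F1=0 F2=0 -> F1&~F2 -> 0
  row 3 [0011]: F1=0 F2=0 -> F1&~F2 -> 0
  row 4 [0100]: F1=0 F2=1 -> F1&~F2 -> 0
  row 5 [0101]: F1=0 F2=1 -> F1&~F2 -> 0
  row 6 [0110]: F1=0 F2=1 -> F1&~F2 -> 0
  row 7 [0111]: F1=1 F2=1 -> F1&~F2 -> 0
  row 8 [1000]: F1=0 F2=1 -> F1&~F2 -> 0
  row 9 [1001]: F1=0 F2=1 -> F1&~F2 -> 0
  row 10 [1010]: F1=0 F2=1 -> F1&~F2 -> 0
  row 11 [1011]: F1=0 F2=1 -> F1&~F2 -> 0
  row 12 [1100]: F1=0 F2=1 -> F1&~F2 -> 0
  row 13 [1101]: F1=0 F2=1 -> F1&~F2 -> 0
  row 14 [1110]: F1=0 F2=1 -> F1&~F2 -> 0
  row 15 [1111]: F1=0 F2=1 -> F1&~F2 -> 0
Full result column, 4 rows per line (u,v fixed per line; w,z runs 00..11 left to right):
  rows 0-3 [u,v=00]: 0100  = hex 4
  rows 4-7 [u,v=01]: 0000  = hex 0
  rows 8-11 [u,v=10]: 0000  = hex 0
  rows 12-15 [u,v=11]: 0000  = hex 0
Counterexample vector (row 0 .. row 15) = 0100000000000000
Output column grouped in 4s = 0100 0000 0000 0000 = 0x4000
Convert to decimal digit by digit (value = value*16 + digit):
  4 -> 4
  4*16 + 0 = 64
  64*16 + 0 = 1024
  1024*16 + 0 = 16384
Decimal = 16384

16384


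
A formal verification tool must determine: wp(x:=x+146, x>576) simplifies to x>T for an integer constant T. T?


Formula: wp(x:=E, P) = P[E/x] (substitute E for x in postcondition)
Step 1: Postcondition: x>576
Step 2: Substitute x+146 for x: x+146>576
Step 3: Solve for x: x > 576-146 = 430

430


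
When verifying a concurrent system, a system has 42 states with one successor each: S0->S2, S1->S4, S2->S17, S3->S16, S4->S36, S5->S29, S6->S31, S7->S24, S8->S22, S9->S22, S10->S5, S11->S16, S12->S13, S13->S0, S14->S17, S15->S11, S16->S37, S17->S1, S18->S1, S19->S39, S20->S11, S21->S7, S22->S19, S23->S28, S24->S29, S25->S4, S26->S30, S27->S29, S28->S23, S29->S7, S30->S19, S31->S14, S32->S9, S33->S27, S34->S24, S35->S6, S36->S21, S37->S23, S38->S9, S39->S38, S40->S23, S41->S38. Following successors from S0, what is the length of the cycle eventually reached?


Trace from S0 until a state repeats:
  S0 -> S2 -> S17 -> S1 -> S4 -> S36 -> S21 -> S7 -> S24 -> S29 -> S7
S7 first seen at step 7, revisited at step 10.
Cycle length = 10 - 7 = 3

3


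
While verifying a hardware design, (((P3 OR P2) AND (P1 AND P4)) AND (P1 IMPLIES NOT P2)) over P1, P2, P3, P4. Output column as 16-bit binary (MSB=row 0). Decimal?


Formula: (((P3 OR P2) AND (P1 AND P4)) AND (P1 IMPLIES NOT P2)) over P1, P2, P3, P4 (16 rows)
Evaluate each row (bits = P1,P2,P3,P4, MSB first):
  row 0 [0000]: (((0 OR 0) AND (0 AND 0)) AND (0 IMPLIES NOT 0)) -> 0
  row 1 [0001]: (((0 OR 0) AND (0 AND 1)) AND (0 IMPLIES NOT 0)) -> 0
  row 2 [0010]: (((1 OR 0) AND (0 AND 0)) AND (0 IMPLIES NOT 0)) -> 0
  row 3 [0011]: (((1 OR 0) AND (0 AND 1)) AND (0 IMPLIES NOT 0)) -> 0
  row 4 [0100]: (((0 OR 1) AND (0 AND 0)) AND (0 IMPLIES NOT 1)) -> 0
  row 5 [0101]: (((0 OR 1) AND (0 AND 1)) AND (0 IMPLIES NOT 1)) -> 0
  row 6 [0110]: (((1 OR 1) AND (0 AND 0)) AND (0 IMPLIES NOT 1)) -> 0
  row 7 [0111]: (((1 OR 1) AND (0 AND 1)) AND (0 IMPLIES NOT 1)) -> 0
  row 8 [1000]: (((0 OR 0) AND (1 AND 0)) AND (1 IMPLIES NOT 0)) -> 0
  row 9 [1001]: (((0 OR 0) AND (1 AND 1)) AND (1 IMPLIES NOT 0)) -> 0
  row 10 [1010]: (((1 OR 0) AND (1 AND 0)) AND (1 IMPLIES NOT 0)) -> 0
  row 11 [1011]: (((1 OR 0) AND (1 AND 1)) AND (1 IMPLIES NOT 0)) -> 1
  row 12 [1100]: (((0 OR 1) AND (1 AND 0)) AND (1 IMPLIES NOT 1)) -> 0
  row 13 [1101]: (((0 OR 1) AND (1 AND 1)) AND (1 IMPLIES NOT 1)) -> 0
  row 14 [1110]: (((1 OR 1) AND (1 AND 0)) AND (1 IMPLIES NOT 1)) -> 0
  row 15 [1111]: (((1 OR 1) AND (1 AND 1)) AND (1 IMPLIES NOT 1)) -> 0
Full result column, 4 rows per line (P1,P2 fixed per line; P3,P4 runs 00..11 left to right):
  rows 0-3 [P1,P2=00]: 0000  = hex 0
  rows 4-7 [P1,P2=01]: 0000  = hex 0
  rows 8-11 [P1,P2=10]: 0001  = hex 1
  rows 12-15 [P1,P2=11]: 0000  = hex 0
Output column (row 0 .. row 15) = 0000000000010000
Output column grouped in 4s = 0000 0000 0001 0000 = 0x0010
Convert to decimal digit by digit (value = value*16 + digit):
  0 -> 0
  0*16 + 0 = 0
  0*16 + 1 = 1
  1*16 + 0 = 16
Decimal = 16

16


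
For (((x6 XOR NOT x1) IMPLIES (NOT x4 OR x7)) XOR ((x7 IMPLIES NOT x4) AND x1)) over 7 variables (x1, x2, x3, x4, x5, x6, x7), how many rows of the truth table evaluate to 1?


Formula: (((x6 XOR NOT x1) IMPLIES (NOT x4 OR x7)) XOR ((x7 IMPLIES NOT x4) AND x1)) over 7 vars (128 rows)
Evaluate each row (x1, x2, x3, x4, x5, x6, x7 as bits, MSB first):
  row 0 [0000000]: (((0 XOR NOT 0) IMPLIES (NOT 0 OR 0)) XOR ((0 IMPLIES NOT 0) AND 0)) -> 1
  row 1 [0000001]: (((0 XOR NOT 0) IMPLIES (NOT 0 OR 1)) XOR ((1 IMPLIES NOT 0) AND 0)) -> 1
  row 2 [0000010]: (((1 XOR NOT 0) IMPLIES (NOT 0 OR 0)) XOR ((0 IMPLIES NOT 0) AND 0)) -> 1
  row 3 [0000011]: (((1 XOR NOT 0) IMPLIES (NOT 0 OR 1)) XOR ((1 IMPLIES NOT 0) AND 0)) -> 1
  row 4 [0000100]: (((0 XOR NOT 0) IMPLIES (NOT 0 OR 0)) XOR ((0 IMPLIES NOT 0) AND 0)) -> 1
  (every remaining row is evaluated the same way; all 128 results are listed next)
Full result column, 8 rows per line (x1,x2,x3,x4 fixed per line; x5,x6,x7 runs 000..111 left to right):
  rows 0-7 [x1,x2,x3,x4=0000]: 11111111  (ones: 8)
  rows 8-15 [x1,x2,x3,x4=0001]: 01110111  (ones: 6)
  rows 16-23 [x1,x2,x3,x4=0010]: 11111111  (ones: 8)
  rows 24-31 [x1,x2,x3,x4=0011]: 01110111  (ones: 6)
  rows 32-39 [x1,x2,x3,x4=0100]: 11111111  (ones: 8)
  rows 40-47 [x1,x2,x3,x4=0101]: 01110111  (ones: 6)
  rows 48-55 [x1,x2,x3,x4=0110]: 11111111  (ones: 8)
  rows 56-63 [x1,x2,x3,x4=0111]: 01110111  (ones: 6)
  rows 64-71 [x1,x2,x3,x4=1000]: 00000000  (ones: 0)
  rows 72-79 [x1,x2,x3,x4=1001]: 01110111  (ones: 6)
  rows 80-87 [x1,x2,x3,x4=1010]: 00000000  (ones: 0)
  rows 88-95 [x1,x2,x3,x4=1011]: 01110111  (ones: 6)
  rows 96-103 [x1,x2,x3,x4=1100]: 00000000  (ones: 0)
  rows 104-111 [x1,x2,x3,x4=1101]: 01110111  (ones: 6)
  rows 112-119 [x1,x2,x3,x4=1110]: 00000000  (ones: 0)
  rows 120-127 [x1,x2,x3,x4=1111]: 01110111  (ones: 6)
Count of 1-rows = 8+6+8+6+8+6+8+6+0+6+0+6+0+6+0+6 = 80

80


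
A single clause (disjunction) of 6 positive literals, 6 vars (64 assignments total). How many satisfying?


Step 1: Total=2^6=64
Step 2: Unsat when all 6 false: 2^0=1
Step 3: Sat=64-1=63

63


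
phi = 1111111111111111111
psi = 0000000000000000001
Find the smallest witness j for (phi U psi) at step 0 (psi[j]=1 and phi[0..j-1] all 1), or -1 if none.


(phi U psi) at 0: need smallest j with psi[j]=1 and phi[i]=1 for all i in [0,j).
Scan from step 0:
  step 0: phi=1, psi=0 -> continue
  step 1: phi=1, psi=0 -> continue
  step 2: phi=1, psi=0 -> continue
  step 3: phi=1, psi=0 -> continue
  step 18: psi=1 and phi held for [0,18) -> witness found
Witness step = 18

18


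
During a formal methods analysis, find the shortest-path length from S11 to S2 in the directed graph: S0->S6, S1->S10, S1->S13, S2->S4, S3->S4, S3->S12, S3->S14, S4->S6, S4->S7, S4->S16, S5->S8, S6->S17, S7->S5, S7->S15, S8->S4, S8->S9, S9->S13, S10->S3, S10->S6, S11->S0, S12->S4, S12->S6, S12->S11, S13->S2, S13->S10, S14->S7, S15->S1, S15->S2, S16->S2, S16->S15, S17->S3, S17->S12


BFS layer-by-layer from S11:
  dist 0: {S11}
  dist 1: {S0}
  dist 2: {S6}
  dist 3: {S17}
  dist 4: {S3, S12}
  dist 5: {S4, S14}
  dist 6: {S7, S16}
  dist 7: {S2, S5, S15}
  -> S2 reached at distance 7
Shortest path length = 7

7


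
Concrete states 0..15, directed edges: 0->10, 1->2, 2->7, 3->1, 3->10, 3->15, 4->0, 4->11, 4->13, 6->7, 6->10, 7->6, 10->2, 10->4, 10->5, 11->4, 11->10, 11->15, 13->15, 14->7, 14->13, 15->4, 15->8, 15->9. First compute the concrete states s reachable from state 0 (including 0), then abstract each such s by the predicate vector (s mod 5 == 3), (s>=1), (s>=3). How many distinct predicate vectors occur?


BFS from 0:
Concrete reachable: {0, 2, 4, 5, 6, 7, 8, 9, 10, 11, 13, 15}
Abstract via predicates (s mod 5 == 3), (s>=1), (s>=3):
  (0,0,0) <- {0}
  (0,1,0) <- {2}
  (0,1,1) <- {4, 5, 6, 7, 9, 10, 11, 15}
  (1,1,1) <- {8, 13}
Distinct abstract states = 4

4


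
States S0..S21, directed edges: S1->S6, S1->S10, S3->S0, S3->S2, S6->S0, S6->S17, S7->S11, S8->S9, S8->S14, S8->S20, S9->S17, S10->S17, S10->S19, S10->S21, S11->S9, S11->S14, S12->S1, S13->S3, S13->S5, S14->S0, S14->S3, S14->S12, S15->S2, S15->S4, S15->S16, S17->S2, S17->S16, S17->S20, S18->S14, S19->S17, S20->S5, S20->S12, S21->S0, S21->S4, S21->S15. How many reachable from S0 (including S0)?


BFS from S0:
  layer 0: {S0}
Reachable set: {S0}
Count = 1

1
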